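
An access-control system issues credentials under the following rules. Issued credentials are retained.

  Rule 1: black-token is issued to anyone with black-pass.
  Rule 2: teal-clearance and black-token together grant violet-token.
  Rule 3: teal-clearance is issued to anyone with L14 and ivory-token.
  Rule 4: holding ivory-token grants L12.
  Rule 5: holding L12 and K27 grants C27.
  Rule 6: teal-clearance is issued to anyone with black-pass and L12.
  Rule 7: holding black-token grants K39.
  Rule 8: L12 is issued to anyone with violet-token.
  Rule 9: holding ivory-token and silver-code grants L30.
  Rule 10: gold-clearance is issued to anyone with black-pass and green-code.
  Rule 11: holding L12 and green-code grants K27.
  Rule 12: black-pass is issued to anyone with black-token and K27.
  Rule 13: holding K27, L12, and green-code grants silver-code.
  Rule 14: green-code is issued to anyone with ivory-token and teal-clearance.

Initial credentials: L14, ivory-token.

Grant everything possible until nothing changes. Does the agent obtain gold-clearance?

gold-clearance would need black-pass and green-code (Rule 10), but black-pass is never granted.

No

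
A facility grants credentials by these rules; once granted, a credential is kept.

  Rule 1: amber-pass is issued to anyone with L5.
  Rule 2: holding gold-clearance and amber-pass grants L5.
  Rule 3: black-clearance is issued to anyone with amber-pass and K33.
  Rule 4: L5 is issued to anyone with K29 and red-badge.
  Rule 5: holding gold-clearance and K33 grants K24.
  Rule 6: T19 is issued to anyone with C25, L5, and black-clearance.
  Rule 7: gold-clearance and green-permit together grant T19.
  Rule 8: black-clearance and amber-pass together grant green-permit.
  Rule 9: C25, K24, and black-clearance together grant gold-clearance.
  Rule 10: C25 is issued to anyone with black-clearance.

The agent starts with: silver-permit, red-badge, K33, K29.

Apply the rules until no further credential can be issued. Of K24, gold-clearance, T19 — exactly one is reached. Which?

T19

Holding K29 and red-badge grants L5 (Rule 4).
Holding L5 grants amber-pass (Rule 1).
Holding amber-pass and K33 grants black-clearance (Rule 3).
Holding black-clearance grants C25 (Rule 10).
Holding C25, L5, and black-clearance grants T19 (Rule 6).
K24 would need gold-clearance and K33 (Rule 5), but gold-clearance is never granted. gold-clearance would need C25, K24, and black-clearance (Rule 9), but K24 is never granted.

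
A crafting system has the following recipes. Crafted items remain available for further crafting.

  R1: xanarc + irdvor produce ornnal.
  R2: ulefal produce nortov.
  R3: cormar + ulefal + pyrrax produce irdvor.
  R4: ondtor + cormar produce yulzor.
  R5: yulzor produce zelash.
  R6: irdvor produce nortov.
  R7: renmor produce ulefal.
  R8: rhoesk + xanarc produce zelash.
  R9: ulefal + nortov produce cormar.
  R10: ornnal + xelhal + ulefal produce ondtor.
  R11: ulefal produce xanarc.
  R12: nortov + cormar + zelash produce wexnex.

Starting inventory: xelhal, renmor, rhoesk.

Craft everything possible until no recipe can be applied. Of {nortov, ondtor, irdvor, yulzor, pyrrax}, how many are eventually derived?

1

renmor → ulefal (R7).
ulefal → nortov (R2).
nortov: reached.
ondtor would need ornnal, xelhal, and ulefal (R10), but ornnal is never obtained.
irdvor would need cormar, ulefal, and pyrrax (R3), but pyrrax is never obtained.
yulzor would need ondtor and cormar (R4), but ondtor is never obtained.
No rule produces pyrrax, and it is not given.
Reached: nortov — 1 of the 5.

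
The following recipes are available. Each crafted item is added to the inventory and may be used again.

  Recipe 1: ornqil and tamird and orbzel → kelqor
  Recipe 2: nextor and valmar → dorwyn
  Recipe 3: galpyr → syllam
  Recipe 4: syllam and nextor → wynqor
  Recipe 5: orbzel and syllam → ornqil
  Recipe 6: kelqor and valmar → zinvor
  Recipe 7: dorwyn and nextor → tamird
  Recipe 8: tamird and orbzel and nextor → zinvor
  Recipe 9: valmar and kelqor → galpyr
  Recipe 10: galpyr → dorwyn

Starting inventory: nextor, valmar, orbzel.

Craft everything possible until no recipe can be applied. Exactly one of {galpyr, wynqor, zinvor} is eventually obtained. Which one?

zinvor

nextor and valmar → dorwyn (Recipe 2).
dorwyn and nextor → tamird (Recipe 7).
Using Recipe 8, tamird, orbzel, and nextor make zinvor.
galpyr would need valmar and kelqor (Recipe 9), but kelqor is never obtained. wynqor would need syllam and nextor (Recipe 4), but syllam is never obtained.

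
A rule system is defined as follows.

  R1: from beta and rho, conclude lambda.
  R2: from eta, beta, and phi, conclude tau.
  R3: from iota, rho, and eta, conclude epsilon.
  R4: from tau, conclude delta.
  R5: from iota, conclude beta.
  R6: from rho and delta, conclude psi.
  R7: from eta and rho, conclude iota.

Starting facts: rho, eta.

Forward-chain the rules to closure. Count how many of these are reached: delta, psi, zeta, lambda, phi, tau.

1

From eta and rho, R7 gives iota.
From iota, R5 gives beta.
beta and rho hold, so lambda follows (R1).
delta would need tau (R4), but tau is never established.
psi would need rho and delta (R6), but delta is never established.
No rule produces zeta, and it is not given.
lambda: reached.
No rule produces phi, and it is not given.
tau would need eta, beta, and phi (R2), but phi is never established.
Reached: lambda — 1 of the 6.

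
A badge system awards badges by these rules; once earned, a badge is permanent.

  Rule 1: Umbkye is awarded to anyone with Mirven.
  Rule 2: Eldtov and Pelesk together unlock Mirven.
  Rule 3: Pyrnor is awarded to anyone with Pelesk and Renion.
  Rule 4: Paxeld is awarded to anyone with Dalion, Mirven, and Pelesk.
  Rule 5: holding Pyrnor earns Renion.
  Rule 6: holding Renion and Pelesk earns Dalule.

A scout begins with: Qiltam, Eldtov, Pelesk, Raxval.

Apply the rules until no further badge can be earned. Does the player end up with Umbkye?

With Eldtov and Pelesk, Mirven is earned (Rule 2).
With Mirven, Umbkye is earned (Rule 1).

Yes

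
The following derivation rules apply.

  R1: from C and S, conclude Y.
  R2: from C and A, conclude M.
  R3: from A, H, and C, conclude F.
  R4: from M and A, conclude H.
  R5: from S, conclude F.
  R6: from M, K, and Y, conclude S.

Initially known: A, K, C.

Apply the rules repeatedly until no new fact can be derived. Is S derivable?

No

S would need M, K, and Y (R6), but Y is never established.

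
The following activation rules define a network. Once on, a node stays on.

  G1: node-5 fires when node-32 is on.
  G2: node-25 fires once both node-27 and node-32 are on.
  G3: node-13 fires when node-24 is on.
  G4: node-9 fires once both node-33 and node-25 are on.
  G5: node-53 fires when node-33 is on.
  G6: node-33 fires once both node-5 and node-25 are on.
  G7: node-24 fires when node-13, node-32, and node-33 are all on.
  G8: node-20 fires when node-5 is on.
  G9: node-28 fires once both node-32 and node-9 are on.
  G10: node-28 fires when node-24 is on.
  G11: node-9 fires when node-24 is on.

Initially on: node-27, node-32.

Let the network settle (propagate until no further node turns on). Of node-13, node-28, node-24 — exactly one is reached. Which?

G1: node-32 on → node-5 on.
G2: node-27 and node-32 on → node-25 on.
G6: node-5 and node-25 on → node-33 on.
G4: node-33 and node-25 on → node-9 on.
G9: node-32 and node-9 on → node-28 on.
node-24 would need node-13, node-32, and node-33 (G7), but node-13 never turns on. node-13 would need node-24 (G3), but node-24 never turns on.

node-28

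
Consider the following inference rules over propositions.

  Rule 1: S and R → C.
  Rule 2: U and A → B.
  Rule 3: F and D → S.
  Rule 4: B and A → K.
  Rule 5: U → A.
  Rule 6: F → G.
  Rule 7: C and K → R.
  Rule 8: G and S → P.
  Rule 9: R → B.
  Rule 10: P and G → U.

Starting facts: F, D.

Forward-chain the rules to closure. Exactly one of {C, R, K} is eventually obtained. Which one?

F and D hold, so S follows (Rule 3).
From F, Rule 6 gives G.
From G and S, Rule 8 gives P.
From P and G, Rule 10 gives U.
From U, Rule 5 gives A.
From U and A, Rule 2 gives B.
B and A hold, so K follows (Rule 4).
C would need S and R (Rule 1), but R is never established. R would need C and K (Rule 7), but C is never established.

K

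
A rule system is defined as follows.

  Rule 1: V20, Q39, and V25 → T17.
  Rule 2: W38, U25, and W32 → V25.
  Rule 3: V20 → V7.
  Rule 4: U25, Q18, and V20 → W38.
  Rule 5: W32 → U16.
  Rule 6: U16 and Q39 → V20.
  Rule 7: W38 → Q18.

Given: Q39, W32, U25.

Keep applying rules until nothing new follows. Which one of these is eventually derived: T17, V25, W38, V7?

From W32, Rule 5 gives U16.
U16 and Q39 hold, so V20 follows (Rule 6).
V20 holds, so V7 follows (Rule 3).
W38 would need U25, Q18, and V20 (Rule 4), but Q18 is never established. T17 would need V20, Q39, and V25 (Rule 1), but V25 is never established. V25 would need W38, U25, and W32 (Rule 2), but W38 is never established.

V7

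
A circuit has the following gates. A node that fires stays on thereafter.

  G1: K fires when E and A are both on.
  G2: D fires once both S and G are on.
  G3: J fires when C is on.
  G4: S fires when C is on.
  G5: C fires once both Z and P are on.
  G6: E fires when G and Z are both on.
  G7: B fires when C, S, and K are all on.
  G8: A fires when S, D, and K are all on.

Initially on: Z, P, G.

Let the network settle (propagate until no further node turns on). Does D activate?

Yes

Z and P are on, so C fires (G5).
G4: C on → S on.
S and G are on, so D fires (G2).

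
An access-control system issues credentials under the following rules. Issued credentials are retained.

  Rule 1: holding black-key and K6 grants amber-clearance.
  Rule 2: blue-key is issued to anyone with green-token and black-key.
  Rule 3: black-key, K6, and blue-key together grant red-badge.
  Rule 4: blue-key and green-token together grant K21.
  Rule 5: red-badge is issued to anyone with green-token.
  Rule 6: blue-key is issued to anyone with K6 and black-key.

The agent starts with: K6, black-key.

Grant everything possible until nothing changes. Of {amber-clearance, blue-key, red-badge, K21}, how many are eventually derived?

3

Holding black-key and K6 grants amber-clearance (Rule 1).
Holding K6 and black-key grants blue-key (Rule 6).
Holding black-key, K6, and blue-key grants red-badge (Rule 3).
amber-clearance: reached.
blue-key: reached.
red-badge: reached.
K21 would need blue-key and green-token (Rule 4), but green-token is never granted.
Reached: amber-clearance, blue-key, and red-badge — 3 of the 4.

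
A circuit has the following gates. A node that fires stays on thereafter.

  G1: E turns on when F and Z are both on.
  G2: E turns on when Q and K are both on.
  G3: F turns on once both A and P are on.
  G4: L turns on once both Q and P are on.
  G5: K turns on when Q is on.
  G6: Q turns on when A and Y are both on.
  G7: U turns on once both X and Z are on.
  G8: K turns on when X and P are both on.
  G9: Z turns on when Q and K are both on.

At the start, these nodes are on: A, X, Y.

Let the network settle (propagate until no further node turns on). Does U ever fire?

G6: A and Y on → Q on.
G5: Q on → K on.
G9: Q and K on → Z on.
G7: X and Z on → U on.

Yes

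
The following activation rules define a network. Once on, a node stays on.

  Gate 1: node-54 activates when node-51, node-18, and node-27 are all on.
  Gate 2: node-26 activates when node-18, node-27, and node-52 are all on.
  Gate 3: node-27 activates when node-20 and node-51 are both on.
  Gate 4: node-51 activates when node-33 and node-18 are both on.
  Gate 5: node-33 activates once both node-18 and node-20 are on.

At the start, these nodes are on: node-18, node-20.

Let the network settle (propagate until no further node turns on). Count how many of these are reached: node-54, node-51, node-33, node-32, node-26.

Gate 5: node-18 and node-20 on → node-33 on.
node-33 and node-18 are on, so node-51 activates (Gate 4).
Gate 3: node-20 and node-51 on → node-27 on.
Gate 1: node-51, node-18, and node-27 on → node-54 on.
node-54: reached.
node-51: reached.
node-33: reached.
No rule produces node-32, and it is not given.
node-26 would need node-18, node-27, and node-52 (Gate 2), but node-52 never turns on.
Reached: node-54, node-51, and node-33 — 3 of the 5.

3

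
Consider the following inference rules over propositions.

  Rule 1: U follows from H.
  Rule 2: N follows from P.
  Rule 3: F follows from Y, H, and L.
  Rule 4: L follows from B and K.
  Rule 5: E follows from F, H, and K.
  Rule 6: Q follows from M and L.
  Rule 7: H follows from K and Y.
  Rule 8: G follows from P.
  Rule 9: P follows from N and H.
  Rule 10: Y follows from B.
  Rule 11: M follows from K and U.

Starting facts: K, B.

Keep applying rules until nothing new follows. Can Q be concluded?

Yes

From B and K, Rule 4 gives L.
B holds, so Y follows (Rule 10).
From K and Y, Rule 7 gives H.
H holds, so U follows (Rule 1).
From K and U, Rule 11 gives M.
From M and L, Rule 6 gives Q.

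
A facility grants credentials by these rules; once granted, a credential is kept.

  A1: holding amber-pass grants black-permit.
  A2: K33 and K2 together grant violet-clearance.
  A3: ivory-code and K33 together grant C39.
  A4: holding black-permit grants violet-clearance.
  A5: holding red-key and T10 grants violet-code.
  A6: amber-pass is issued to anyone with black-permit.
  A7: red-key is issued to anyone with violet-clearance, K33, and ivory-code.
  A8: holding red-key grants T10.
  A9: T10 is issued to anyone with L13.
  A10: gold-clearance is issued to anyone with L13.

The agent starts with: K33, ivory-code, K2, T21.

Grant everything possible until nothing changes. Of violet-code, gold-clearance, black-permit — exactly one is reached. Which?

Holding K33 and K2 grants violet-clearance (A2).
Holding violet-clearance, K33, and ivory-code grants red-key (A7).
Holding red-key grants T10 (A8).
Holding red-key and T10 grants violet-code (A5).
gold-clearance would need L13 (A10), but L13 is never granted. black-permit would need amber-pass (A1), but amber-pass is never granted.

violet-code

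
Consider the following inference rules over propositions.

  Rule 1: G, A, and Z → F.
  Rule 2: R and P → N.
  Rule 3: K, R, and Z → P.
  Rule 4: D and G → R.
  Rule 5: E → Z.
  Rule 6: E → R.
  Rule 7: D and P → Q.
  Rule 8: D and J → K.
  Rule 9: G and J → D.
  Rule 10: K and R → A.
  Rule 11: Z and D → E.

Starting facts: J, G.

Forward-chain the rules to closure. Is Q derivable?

Q would need D and P (Rule 7), but P is never established.

No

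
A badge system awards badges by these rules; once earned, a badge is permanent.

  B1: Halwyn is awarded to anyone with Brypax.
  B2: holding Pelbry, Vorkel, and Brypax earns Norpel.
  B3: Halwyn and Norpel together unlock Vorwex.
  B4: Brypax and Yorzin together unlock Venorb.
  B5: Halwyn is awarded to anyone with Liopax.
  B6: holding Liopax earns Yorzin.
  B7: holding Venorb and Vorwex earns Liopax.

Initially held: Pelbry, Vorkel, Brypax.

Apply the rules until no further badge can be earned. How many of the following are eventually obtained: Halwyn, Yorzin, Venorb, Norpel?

With Pelbry, Vorkel, and Brypax, Norpel is earned (B2).
With Brypax, Halwyn is earned (B1).
Halwyn: reached.
Yorzin would need Liopax (B6), but Liopax is never earned.
Venorb would need Brypax and Yorzin (B4), but Yorzin is never earned.
Norpel: reached.
Reached: Halwyn and Norpel — 2 of the 4.

2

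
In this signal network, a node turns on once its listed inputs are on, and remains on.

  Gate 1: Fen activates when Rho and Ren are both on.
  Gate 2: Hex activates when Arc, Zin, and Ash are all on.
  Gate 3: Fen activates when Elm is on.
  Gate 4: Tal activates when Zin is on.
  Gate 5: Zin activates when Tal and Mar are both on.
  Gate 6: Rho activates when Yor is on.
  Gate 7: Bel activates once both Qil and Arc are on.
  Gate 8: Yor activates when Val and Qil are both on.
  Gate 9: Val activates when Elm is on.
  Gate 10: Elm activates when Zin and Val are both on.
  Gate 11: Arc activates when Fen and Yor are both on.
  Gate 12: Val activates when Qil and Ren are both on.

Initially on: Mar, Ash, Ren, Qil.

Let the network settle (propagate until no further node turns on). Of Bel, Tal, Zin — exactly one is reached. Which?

Bel

Qil and Ren are on, so Val activates (Gate 12).
Val and Qil are on, so Yor activates (Gate 8).
Gate 6: Yor on → Rho on.
Rho and Ren are on, so Fen activates (Gate 1).
Fen and Yor are on, so Arc activates (Gate 11).
Gate 7: Qil and Arc on → Bel on.
Zin would need Tal and Mar (Gate 5), but Tal never turns on. Tal would need Zin (Gate 4), but Zin never turns on.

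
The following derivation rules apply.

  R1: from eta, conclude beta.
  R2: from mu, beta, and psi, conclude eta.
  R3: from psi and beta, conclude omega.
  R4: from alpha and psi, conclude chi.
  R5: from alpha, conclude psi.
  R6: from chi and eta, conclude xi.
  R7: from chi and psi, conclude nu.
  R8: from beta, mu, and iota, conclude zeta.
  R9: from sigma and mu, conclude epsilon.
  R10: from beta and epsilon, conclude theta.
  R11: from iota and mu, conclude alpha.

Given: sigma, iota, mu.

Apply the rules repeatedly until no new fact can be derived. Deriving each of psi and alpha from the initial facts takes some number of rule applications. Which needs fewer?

alpha: From iota and mu, R11 gives alpha. [1 rule application]
psi: From iota and mu, R11 gives alpha. alpha holds, so psi follows (R5). [2 rule applications]
alpha needs fewer.

alpha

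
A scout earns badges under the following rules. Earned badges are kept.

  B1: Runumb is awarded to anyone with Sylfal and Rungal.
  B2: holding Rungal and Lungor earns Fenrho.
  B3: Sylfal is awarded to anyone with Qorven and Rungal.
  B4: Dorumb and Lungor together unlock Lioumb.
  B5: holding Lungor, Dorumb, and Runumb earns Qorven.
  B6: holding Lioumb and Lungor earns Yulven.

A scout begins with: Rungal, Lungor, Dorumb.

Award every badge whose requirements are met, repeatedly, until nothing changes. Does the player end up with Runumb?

Runumb would need Sylfal and Rungal (B1), but Sylfal is never earned.

No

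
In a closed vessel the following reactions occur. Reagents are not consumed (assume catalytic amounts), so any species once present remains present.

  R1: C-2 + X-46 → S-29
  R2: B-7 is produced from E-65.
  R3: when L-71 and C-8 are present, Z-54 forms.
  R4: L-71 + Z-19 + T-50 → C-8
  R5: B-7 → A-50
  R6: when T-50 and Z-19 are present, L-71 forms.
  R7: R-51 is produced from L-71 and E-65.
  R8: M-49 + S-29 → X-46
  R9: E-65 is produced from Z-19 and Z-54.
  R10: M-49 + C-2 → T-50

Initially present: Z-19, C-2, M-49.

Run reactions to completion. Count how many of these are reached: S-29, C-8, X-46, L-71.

M-49 and C-2 present → T-50 forms (R10).
T-50 and Z-19 present → L-71 forms (R6).
L-71, Z-19, and T-50 present → C-8 forms (R4).
S-29 would need C-2 and X-46 (R1), but X-46 never forms.
C-8: reached.
X-46 would need M-49 and S-29 (R8), but S-29 never forms.
L-71: reached.
Reached: C-8 and L-71 — 2 of the 4.

2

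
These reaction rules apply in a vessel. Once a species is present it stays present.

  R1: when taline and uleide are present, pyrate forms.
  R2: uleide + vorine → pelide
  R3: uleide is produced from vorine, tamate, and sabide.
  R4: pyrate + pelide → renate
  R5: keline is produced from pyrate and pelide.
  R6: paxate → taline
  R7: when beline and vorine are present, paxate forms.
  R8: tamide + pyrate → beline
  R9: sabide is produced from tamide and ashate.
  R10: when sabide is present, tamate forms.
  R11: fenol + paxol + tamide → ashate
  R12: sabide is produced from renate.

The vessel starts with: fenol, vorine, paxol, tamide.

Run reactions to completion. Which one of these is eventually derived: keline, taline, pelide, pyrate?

pelide

fenol, paxol, and tamide present → ashate forms (R11).
tamide and ashate present → sabide forms (R9).
sabide present → tamate forms (R10).
vorine, tamate, and sabide present → uleide forms (R3).
uleide and vorine present → pelide forms (R2).
taline would need paxate (R6), but paxate never forms. pyrate would need taline and uleide (R1), but taline never forms. keline would need pyrate and pelide (R5), but pyrate never forms.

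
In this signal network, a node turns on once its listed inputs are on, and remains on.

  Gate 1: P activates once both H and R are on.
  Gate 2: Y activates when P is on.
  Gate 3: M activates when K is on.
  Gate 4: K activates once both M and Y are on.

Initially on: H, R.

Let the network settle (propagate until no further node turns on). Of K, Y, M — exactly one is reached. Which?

Y

H and R are on, so P activates (Gate 1).
Gate 2: P on → Y on.
M would need K (Gate 3), but K never turns on. K would need M and Y (Gate 4), but M never turns on.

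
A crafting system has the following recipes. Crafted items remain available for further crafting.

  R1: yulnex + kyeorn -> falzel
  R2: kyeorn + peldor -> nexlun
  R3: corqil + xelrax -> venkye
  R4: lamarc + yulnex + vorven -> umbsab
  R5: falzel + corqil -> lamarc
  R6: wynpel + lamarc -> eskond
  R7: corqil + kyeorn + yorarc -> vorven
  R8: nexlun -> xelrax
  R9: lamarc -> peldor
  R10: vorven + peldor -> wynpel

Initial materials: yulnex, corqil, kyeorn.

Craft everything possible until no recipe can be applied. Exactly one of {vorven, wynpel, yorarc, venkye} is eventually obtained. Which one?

venkye

Using R1, yulnex and kyeorn make falzel.
Using R5, falzel and corqil make lamarc.
lamarc -> peldor (R9).
Using R2, kyeorn and peldor make nexlun.
nexlun -> xelrax (R8).
Using R3, corqil and xelrax make venkye.
No rule produces yorarc, and it is not given. wynpel would need vorven and peldor (R10), but vorven is never obtained. vorven would need corqil, kyeorn, and yorarc (R7), but yorarc is never obtained.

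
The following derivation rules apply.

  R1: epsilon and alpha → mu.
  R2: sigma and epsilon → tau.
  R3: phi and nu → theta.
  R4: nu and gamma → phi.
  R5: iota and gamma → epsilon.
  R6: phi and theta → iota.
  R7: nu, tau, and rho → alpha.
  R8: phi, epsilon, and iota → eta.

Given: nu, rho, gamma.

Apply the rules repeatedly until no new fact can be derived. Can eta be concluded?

Yes

nu and gamma hold, so phi follows (R4).
phi and nu hold, so theta follows (R3).
From phi and theta, R6 gives iota.
From iota and gamma, R5 gives epsilon.
phi, epsilon, and iota hold, so eta follows (R8).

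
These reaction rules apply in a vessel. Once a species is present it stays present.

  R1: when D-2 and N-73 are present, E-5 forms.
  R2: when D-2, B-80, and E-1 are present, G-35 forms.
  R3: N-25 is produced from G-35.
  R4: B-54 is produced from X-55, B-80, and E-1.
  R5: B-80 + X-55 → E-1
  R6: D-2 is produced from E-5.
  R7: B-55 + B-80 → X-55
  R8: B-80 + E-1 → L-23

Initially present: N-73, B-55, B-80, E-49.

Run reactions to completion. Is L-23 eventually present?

Yes

B-55 and B-80 present → X-55 forms (R7).
B-80 and X-55 present → E-1 forms (R5).
B-80 and E-1 present → L-23 forms (R8).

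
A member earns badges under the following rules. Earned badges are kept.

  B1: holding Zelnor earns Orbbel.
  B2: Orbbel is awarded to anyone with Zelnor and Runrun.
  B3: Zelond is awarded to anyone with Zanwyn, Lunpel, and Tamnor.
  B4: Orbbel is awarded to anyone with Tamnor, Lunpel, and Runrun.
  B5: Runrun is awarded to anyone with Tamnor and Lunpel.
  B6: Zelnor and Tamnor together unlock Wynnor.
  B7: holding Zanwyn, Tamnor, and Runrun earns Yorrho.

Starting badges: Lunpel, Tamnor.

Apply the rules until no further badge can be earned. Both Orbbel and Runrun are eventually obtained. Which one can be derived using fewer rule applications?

Runrun

Runrun: With Tamnor and Lunpel, Runrun is earned (B5). [1 rule application]
Orbbel: With Tamnor and Lunpel, Runrun is earned (B5). With Tamnor, Lunpel, and Runrun, Orbbel is earned (B4). [2 rule applications]
Runrun needs fewer.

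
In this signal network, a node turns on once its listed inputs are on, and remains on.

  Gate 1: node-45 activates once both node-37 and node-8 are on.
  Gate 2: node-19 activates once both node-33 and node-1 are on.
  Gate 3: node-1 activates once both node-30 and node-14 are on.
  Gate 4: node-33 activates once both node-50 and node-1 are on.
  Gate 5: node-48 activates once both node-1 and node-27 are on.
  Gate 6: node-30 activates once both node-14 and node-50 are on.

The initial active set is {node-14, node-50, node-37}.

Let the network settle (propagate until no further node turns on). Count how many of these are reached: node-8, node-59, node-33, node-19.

2

Gate 6: node-14 and node-50 on → node-30 on.
Gate 3: node-30 and node-14 on → node-1 on.
node-50 and node-1 are on, so node-33 activates (Gate 4).
node-33 and node-1 are on, so node-19 activates (Gate 2).
No rule produces node-8, and it is not given.
No rule produces node-59, and it is not given.
node-33: reached.
node-19: reached.
Reached: node-33 and node-19 — 2 of the 4.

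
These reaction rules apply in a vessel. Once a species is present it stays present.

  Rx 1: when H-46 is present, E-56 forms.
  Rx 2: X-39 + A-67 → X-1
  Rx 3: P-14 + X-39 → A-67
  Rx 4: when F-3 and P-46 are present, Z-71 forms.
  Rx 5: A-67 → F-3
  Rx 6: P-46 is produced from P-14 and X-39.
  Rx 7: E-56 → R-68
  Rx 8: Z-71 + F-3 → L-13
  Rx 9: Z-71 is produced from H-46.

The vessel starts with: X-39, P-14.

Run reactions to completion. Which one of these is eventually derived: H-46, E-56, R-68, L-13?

P-14 and X-39 present → P-46 forms (Rx 6).
P-14 and X-39 present → A-67 forms (Rx 3).
A-67 present → F-3 forms (Rx 5).
F-3 and P-46 present → Z-71 forms (Rx 4).
Z-71 and F-3 present → L-13 forms (Rx 8).
No rule produces H-46, and it is not given. R-68 would need E-56 (Rx 7), but E-56 never forms. E-56 would need H-46 (Rx 1), but H-46 never forms.

L-13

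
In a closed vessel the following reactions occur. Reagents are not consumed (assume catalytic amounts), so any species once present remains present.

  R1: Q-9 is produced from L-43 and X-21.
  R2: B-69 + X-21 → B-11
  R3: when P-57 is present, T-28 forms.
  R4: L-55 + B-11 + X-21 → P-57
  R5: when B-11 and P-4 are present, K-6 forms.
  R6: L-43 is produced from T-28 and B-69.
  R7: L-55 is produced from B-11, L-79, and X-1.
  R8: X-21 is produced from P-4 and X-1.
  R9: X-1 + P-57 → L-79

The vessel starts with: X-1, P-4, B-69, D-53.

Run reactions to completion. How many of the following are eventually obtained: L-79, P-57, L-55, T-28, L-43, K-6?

P-4 and X-1 present → X-21 forms (R8).
B-69 and X-21 present → B-11 forms (R2).
B-11 and P-4 present → K-6 forms (R5).
L-79 would need X-1 and P-57 (R9), but P-57 never forms.
P-57 would need L-55, B-11, and X-21 (R4), but L-55 never forms.
L-55 would need B-11, L-79, and X-1 (R7), but L-79 never forms.
T-28 would need P-57 (R3), but P-57 never forms.
L-43 would need T-28 and B-69 (R6), but T-28 never forms.
K-6: reached.
Reached: K-6 — 1 of the 6.

1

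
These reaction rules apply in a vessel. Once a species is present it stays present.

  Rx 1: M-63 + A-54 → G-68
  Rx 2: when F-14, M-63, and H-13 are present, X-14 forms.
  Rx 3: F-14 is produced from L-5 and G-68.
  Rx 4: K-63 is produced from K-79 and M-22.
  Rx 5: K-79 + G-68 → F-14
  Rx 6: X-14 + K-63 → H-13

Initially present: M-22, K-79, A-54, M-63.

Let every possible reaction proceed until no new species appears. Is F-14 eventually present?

Yes

M-63 and A-54 present → G-68 forms (Rx 1).
K-79 and G-68 present → F-14 forms (Rx 5).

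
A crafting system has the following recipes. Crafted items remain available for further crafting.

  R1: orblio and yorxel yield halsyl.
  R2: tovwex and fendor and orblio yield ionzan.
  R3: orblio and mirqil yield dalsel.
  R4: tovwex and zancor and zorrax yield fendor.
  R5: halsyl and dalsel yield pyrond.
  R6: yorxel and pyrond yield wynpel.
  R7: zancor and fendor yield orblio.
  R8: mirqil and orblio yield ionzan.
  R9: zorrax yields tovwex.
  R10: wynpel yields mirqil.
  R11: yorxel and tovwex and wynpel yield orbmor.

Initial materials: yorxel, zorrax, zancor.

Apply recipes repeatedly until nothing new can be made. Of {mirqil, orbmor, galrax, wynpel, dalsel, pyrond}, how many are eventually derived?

mirqil would need wynpel (R10), but wynpel is never obtained.
orbmor would need yorxel, tovwex, and wynpel (R11), but wynpel is never obtained.
No rule produces galrax, and it is not given.
wynpel would need yorxel and pyrond (R6), but pyrond is never obtained.
dalsel would need orblio and mirqil (R3), but mirqil is never obtained.
pyrond would need halsyl and dalsel (R5), but dalsel is never obtained.
None of the 6 are reached.

0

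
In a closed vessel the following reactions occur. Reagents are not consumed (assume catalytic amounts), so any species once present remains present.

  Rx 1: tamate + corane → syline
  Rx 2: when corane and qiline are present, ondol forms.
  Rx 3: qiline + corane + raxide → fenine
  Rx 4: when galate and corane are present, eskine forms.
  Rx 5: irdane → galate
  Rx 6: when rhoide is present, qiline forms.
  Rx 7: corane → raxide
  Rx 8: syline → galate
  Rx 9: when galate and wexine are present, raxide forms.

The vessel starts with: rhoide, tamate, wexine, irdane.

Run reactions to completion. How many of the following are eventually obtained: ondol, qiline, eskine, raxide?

irdane present → galate forms (Rx 5).
rhoide present → qiline forms (Rx 6).
galate and wexine present → raxide forms (Rx 9).
ondol would need corane and qiline (Rx 2), but corane never forms.
qiline: reached.
eskine would need galate and corane (Rx 4), but corane never forms.
raxide: reached.
Reached: qiline and raxide — 2 of the 4.

2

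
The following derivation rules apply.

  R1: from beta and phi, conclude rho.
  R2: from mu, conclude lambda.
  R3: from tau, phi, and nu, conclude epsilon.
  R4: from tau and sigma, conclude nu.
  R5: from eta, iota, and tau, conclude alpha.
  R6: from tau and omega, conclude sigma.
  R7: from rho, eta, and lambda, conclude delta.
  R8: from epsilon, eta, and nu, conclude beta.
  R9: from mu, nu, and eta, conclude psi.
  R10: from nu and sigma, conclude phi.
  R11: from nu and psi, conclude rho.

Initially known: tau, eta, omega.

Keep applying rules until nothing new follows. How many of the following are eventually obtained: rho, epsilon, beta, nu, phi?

5

tau and omega hold, so sigma follows (R6).
tau and sigma hold, so nu follows (R4).
nu and sigma hold, so phi follows (R10).
tau, phi, and nu hold, so epsilon follows (R3).
epsilon, eta, and nu hold, so beta follows (R8).
From beta and phi, R1 gives rho.
rho: reached.
epsilon: reached.
beta: reached.
nu: reached.
phi: reached.
All 5 are reached.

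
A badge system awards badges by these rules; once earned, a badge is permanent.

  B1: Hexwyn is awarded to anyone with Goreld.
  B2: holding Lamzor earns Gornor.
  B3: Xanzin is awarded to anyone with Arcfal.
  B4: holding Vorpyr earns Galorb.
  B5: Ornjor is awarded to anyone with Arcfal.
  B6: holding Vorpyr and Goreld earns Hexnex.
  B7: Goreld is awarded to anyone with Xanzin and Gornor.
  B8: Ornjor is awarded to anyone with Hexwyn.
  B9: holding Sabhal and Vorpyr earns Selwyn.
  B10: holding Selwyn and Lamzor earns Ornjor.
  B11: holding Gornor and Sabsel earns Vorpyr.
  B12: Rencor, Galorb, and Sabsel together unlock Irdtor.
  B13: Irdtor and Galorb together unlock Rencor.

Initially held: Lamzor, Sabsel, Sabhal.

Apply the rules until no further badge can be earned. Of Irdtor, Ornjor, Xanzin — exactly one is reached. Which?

Ornjor

With Lamzor, Gornor is earned (B2).
With Gornor and Sabsel, Vorpyr is earned (B11).
With Sabhal and Vorpyr, Selwyn is earned (B9).
With Selwyn and Lamzor, Ornjor is earned (B10).
Xanzin would need Arcfal (B3), but Arcfal is never earned. Irdtor would need Rencor, Galorb, and Sabsel (B12), but Rencor is never earned.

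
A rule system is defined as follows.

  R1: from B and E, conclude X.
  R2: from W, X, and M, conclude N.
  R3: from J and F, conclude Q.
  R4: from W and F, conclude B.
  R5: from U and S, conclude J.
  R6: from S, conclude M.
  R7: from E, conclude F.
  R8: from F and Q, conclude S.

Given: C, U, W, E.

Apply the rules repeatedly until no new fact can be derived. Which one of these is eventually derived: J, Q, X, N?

From E, R7 gives F.
From W and F, R4 gives B.
B and E hold, so X follows (R1).
N would need W, X, and M (R2), but M is never established. J would need U and S (R5), but S is never established. Q would need J and F (R3), but J is never established.

X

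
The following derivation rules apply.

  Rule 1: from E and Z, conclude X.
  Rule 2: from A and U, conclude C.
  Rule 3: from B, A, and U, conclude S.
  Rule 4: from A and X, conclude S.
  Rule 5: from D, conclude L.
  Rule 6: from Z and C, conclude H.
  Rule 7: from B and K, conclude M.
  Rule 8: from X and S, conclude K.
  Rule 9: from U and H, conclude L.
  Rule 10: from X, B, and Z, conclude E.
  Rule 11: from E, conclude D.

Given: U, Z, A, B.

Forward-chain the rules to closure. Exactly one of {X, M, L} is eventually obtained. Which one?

L

A and U hold, so C follows (Rule 2).
From Z and C, Rule 6 gives H.
U and H hold, so L follows (Rule 9).
X would need E and Z (Rule 1), but E is never established. M would need B and K (Rule 7), but K is never established.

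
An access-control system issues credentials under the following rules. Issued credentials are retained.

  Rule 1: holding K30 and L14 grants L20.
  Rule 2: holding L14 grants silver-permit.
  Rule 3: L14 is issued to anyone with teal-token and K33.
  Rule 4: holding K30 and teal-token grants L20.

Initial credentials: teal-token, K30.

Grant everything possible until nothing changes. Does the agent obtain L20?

Holding K30 and teal-token grants L20 (Rule 4).

Yes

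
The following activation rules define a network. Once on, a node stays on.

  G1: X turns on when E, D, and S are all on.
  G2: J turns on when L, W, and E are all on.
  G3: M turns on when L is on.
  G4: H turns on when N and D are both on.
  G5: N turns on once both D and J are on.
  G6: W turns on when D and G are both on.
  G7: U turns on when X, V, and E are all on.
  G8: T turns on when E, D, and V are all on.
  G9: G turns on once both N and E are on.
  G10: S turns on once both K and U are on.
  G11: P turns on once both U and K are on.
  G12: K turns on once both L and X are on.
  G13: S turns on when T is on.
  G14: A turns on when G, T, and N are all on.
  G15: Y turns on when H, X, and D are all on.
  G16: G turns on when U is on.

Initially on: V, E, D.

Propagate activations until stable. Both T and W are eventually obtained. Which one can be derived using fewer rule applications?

T

T: E, D, and V are on, so T turns on (G8). [1 rule application]
W: G8: E, D, and V on → T on. G13: T on → S on. E, D, and S are on, so X turns on (G1). X, V, and E are on, so U turns on (G7). G16: U on → G on. G6: D and G on → W on. [6 rule applications]
T needs fewer.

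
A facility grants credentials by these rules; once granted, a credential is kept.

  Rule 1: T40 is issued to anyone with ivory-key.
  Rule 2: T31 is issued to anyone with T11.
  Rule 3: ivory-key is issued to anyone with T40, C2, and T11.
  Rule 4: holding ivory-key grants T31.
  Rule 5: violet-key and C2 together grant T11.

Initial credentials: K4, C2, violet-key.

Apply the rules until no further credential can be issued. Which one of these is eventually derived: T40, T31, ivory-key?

Holding violet-key and C2 grants T11 (Rule 5).
Holding T11 grants T31 (Rule 2).
ivory-key would need T40, C2, and T11 (Rule 3), but T40 is never granted. T40 would need ivory-key (Rule 1), but ivory-key is never granted.

T31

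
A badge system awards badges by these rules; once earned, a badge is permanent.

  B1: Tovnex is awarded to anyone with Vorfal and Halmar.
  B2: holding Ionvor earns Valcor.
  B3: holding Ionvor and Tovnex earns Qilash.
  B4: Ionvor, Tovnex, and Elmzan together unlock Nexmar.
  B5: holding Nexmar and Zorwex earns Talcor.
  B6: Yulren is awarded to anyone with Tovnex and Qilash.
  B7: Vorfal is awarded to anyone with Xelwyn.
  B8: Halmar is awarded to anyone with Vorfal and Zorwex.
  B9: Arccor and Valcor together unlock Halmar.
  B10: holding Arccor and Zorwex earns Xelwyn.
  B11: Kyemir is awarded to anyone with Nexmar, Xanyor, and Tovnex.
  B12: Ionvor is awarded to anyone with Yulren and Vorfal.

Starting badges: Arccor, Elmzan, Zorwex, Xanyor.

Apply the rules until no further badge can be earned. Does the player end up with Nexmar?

Nexmar would need Ionvor, Tovnex, and Elmzan (B4), but Ionvor is never earned.

No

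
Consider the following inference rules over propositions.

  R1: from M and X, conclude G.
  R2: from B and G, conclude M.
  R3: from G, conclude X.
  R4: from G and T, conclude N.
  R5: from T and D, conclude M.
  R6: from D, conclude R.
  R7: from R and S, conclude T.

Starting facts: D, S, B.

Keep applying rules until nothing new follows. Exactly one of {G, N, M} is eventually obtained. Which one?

From D, R6 gives R.
From R and S, R7 gives T.
T and D hold, so M follows (R5).
G would need M and X (R1), but X is never established. N would need G and T (R4), but G is never established.

M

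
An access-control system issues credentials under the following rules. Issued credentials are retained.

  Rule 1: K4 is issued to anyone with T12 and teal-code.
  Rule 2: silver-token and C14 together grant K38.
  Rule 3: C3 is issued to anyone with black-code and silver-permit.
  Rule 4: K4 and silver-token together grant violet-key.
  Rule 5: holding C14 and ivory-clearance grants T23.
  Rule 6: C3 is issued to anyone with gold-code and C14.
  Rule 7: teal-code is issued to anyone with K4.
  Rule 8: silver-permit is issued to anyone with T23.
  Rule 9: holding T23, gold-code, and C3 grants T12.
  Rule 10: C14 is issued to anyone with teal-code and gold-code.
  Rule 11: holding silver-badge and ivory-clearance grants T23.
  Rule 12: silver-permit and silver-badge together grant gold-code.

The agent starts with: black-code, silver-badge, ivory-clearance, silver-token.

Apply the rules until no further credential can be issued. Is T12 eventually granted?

Yes

Holding silver-badge and ivory-clearance grants T23 (Rule 11).
Holding T23 grants silver-permit (Rule 8).
Holding silver-permit and silver-badge grants gold-code (Rule 12).
Holding black-code and silver-permit grants C3 (Rule 3).
Holding T23, gold-code, and C3 grants T12 (Rule 9).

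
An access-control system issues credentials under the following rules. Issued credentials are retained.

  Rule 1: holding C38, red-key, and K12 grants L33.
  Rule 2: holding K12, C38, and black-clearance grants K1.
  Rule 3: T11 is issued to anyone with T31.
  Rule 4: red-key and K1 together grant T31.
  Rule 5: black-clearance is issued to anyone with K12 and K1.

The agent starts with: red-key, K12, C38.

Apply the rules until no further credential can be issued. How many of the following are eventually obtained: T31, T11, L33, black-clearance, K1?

1

Holding C38, red-key, and K12 grants L33 (Rule 1).
T31 would need red-key and K1 (Rule 4), but K1 is never granted.
T11 would need T31 (Rule 3), but T31 is never granted.
L33: reached.
black-clearance would need K12 and K1 (Rule 5), but K1 is never granted.
K1 would need K12, C38, and black-clearance (Rule 2), but black-clearance is never granted.
Reached: L33 — 1 of the 5.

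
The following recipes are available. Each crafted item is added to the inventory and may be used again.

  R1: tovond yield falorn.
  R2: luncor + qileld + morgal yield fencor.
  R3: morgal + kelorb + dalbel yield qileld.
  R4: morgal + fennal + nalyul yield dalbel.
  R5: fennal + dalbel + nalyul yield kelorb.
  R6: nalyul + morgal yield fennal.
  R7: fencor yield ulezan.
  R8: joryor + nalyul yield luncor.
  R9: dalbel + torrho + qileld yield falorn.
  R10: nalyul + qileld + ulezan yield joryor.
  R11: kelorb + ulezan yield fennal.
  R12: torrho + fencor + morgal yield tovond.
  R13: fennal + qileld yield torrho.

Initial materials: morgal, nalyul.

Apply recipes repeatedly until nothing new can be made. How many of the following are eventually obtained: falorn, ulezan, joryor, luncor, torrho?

Using R6, nalyul and morgal make fennal.
Using R4, morgal, fennal, and nalyul make dalbel.
Using R5, fennal, dalbel, and nalyul make kelorb.
Using R3, morgal, kelorb, and dalbel make qileld.
fennal + qileld → torrho (R13).
Using R9, dalbel, torrho, and qileld make falorn.
falorn: reached.
ulezan would need fencor (R7), but fencor is never obtained.
joryor would need nalyul, qileld, and ulezan (R10), but ulezan is never obtained.
luncor would need joryor and nalyul (R8), but joryor is never obtained.
torrho: reached.
Reached: falorn and torrho — 2 of the 5.

2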